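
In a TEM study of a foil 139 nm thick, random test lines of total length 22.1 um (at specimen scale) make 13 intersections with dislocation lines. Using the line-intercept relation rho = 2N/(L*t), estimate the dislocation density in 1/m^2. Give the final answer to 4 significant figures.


rho = 2N / (L * t)
L = 22.1 um = 2.21e-05 m, t = 139 nm = 1.39e-07 m
rho = 2 * 13 / (2.21e-05 * 1.39e-07)
rho = 8.464e+12 1/m^2


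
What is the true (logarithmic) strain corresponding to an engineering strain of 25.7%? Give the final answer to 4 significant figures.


epsilon_true = ln(1 + epsilon_eng)
epsilon_true = ln(1 + 0.257)
epsilon_true = 0.2287


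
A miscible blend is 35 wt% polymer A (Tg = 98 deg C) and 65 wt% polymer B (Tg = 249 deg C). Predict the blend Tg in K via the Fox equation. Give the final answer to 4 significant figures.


1/Tg = w1/Tg1 + w2/Tg2 (in Kelvin)
Tg1 = 371.15 K, Tg2 = 522.15 K
1/Tg = 0.35/371.15 + 0.65/522.15
Tg = 457.1 K


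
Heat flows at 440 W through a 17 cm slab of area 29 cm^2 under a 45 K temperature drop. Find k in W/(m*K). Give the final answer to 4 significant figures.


k = Q*L / (A*dT)
L = 0.17 m, A = 2.9e-03 m^2
k = 440 * 0.17 / (2.9e-03 * 45)
k = 573.2 W/(m*K)


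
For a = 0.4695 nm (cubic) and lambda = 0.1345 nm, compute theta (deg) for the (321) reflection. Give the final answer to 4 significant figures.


d = a / sqrt(h^2+k^2+l^2)
d = 0.4695 / sqrt(14) = 0.125479 nm
lambda = 2*d*sin(theta)  =>  sin(theta) = lambda / (2*d)
sin(theta) = 0.1345 / (2 * 0.125479) = 0.535946
theta = 32.41 deg


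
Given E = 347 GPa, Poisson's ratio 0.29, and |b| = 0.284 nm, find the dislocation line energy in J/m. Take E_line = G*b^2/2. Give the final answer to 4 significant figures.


Step 1: G = E / (2*(1+nu))
G = 347 / (2*(1+0.29)) = 134.496 GPa = 1.34496e+11 Pa
Step 2: E_line = G*b^2/2
b = 0.284 nm = 2.84e-10 m
E_line = 0.5 * 1.34496e+11 * (2.84e-10)^2 = 5.424e-09 J/m


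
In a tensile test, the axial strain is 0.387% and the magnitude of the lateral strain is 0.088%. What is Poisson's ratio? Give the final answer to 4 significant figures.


nu = -epsilon_lat / epsilon_axial
Lateral strain is contraction (negative), so using magnitudes:
nu = 0.088 / 0.387
nu = 0.2274


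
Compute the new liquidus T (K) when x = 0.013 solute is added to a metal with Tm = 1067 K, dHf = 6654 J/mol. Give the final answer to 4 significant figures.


dT = R*Tm^2*x / dHf
dT = 8.314 * 1067^2 * 0.013 / 6654
dT = 18.4927 K
T_new = 1067 - 18.4927 = 1049 K


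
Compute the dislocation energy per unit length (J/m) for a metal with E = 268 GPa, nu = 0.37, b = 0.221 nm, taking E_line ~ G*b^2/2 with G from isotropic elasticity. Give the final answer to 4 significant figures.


Step 1: G = E / (2*(1+nu))
G = 268 / (2*(1+0.37)) = 97.8102 GPa = 9.78102e+10 Pa
Step 2: E_line = G*b^2/2
b = 0.221 nm = 2.21e-10 m
E_line = 0.5 * 9.78102e+10 * (2.21e-10)^2 = 2.389e-09 J/m


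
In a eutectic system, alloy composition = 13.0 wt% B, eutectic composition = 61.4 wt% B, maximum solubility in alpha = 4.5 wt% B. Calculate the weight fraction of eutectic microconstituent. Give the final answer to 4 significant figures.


f_primary = (C_e - C0) / (C_e - C_alpha_max)
f_primary = (61.4 - 13.0) / (61.4 - 4.5)
f_primary = 0.850615
f_eutectic = 1 - 0.850615 = 0.1494


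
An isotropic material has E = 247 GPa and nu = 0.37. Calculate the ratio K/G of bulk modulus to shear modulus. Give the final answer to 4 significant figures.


G = E / (2*(1+nu))
G = 247 / (2*(1+0.37)) = 90.146 GPa
K = E / (3*(1-2*nu))
K = 247 / (3*(1-2*0.37)) = 316.667 GPa
K/G = 316.667 / 90.146 = 3.513


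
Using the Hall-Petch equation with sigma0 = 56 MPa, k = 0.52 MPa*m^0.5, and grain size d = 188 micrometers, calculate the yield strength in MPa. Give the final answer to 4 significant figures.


sigma_y = sigma0 + k / sqrt(d)
d = 188 um = 1.88e-04 m
sigma_y = 56 + 0.52 / sqrt(1.88e-04)
sigma_y = 93.92 MPa


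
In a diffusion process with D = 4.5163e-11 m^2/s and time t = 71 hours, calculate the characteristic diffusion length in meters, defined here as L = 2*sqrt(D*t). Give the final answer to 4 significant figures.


t = 71 hr = 255600 s
Diffusion length = 2*sqrt(D*t)
= 2*sqrt(4.5163e-11 * 255600)
= 6.795e-03 m


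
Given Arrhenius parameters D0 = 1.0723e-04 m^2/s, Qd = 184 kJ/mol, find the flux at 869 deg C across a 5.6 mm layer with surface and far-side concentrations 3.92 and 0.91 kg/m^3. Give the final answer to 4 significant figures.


Step 1: D = D0 * exp(-Qd/(R*T))
T = 869 + 273.15 = 1142.15 K
D = 1.0723e-04 * exp(-184e3 / (8.314 * 1142.15)) = 4.12125e-13 m^2/s
Step 2: J = D * (C1 - C2) / dx
J = 4.12125e-13 * (3.92 - 0.91) / 5.6e-03
J = 2.215e-10 kg/(m^2*s)


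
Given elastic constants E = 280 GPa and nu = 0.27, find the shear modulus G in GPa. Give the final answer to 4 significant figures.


G = E / (2*(1+nu))
G = 280 / (2*(1+0.27))
G = 110.2 GPa


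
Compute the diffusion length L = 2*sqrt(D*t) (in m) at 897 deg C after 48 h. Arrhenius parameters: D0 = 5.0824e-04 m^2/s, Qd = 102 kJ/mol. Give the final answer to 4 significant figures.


Step 1: D = D0 * exp(-Qd/(R*T))
T = 1170.15 K
D = 5.0824e-04 * exp(-102e3 / (8.314 * 1170.15)) = 1.42134e-08 m^2/s
Step 2: L = 2*sqrt(D*t)
t = 48 h = 172800 s
L = 2*sqrt(1.42134e-08 * 172800) = 0.09912 m


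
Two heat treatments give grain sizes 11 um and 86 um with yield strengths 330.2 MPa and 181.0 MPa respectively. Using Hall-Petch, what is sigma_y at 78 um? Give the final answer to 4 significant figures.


sigma_y = sigma0 + k / sqrt(d)
1/sqrt(d1) = 1/sqrt(1.1e-05) = 301.511;  1/sqrt(d2) = 107.833
k = (sigma1 - sigma2) / (1/sqrt(d1) - 1/sqrt(d2)) = (330.2 - 181.0) / (301.511 - 107.833) = 0.770349 MPa*m^0.5
sigma0 = sigma1 - k/sqrt(d1) = 330.2 - 0.770349*301.511 = 97.9312 MPa
sigma_y(d3) = 97.9312 + 0.770349 / sqrt(7.8e-05) = 185.2 MPa


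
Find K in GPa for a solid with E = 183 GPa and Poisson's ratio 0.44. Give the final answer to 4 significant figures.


K = E / (3*(1-2*nu))
K = 183 / (3*(1-2*0.44))
K = 508.3 GPa


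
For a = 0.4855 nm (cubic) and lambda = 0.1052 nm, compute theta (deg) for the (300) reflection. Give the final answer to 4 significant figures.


d = a / sqrt(h^2+k^2+l^2)
d = 0.4855 / sqrt(9) = 0.161833 nm
lambda = 2*d*sin(theta)  =>  sin(theta) = lambda / (2*d)
sin(theta) = 0.1052 / (2 * 0.161833) = 0.325026
theta = 18.97 deg


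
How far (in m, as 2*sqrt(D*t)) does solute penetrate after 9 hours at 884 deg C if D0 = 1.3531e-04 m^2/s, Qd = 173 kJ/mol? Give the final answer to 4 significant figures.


Step 1: D = D0 * exp(-Qd/(R*T))
T = 1157.15 K
D = 1.3531e-04 * exp(-173e3 / (8.314 * 1157.15)) = 2.09747e-12 m^2/s
Step 2: L = 2*sqrt(D*t)
t = 9 h = 32400 s
L = 2*sqrt(2.09747e-12 * 32400) = 5.214e-04 m


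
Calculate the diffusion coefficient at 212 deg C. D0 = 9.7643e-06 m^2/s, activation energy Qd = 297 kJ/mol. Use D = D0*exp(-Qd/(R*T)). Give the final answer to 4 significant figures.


D = D0 * exp(-Qd / (R*T))
T = 485.15 K
D = 9.7643e-06 * exp(-297e3 / (8.314 * 485.15))
D = 1.027e-37 m^2/s


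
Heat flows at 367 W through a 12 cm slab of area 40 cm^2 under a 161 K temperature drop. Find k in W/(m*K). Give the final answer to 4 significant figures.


k = Q*L / (A*dT)
L = 0.12 m, A = 4e-03 m^2
k = 367 * 0.12 / (4e-03 * 161)
k = 68.39 W/(m*K)


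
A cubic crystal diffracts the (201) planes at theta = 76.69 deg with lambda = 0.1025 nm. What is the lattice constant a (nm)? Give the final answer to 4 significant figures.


d = lambda / (2*sin(theta))
d = 0.1025 / (2*sin(76.69 deg))
d = 0.0526646 nm
a = d * sqrt(h^2+k^2+l^2) = 0.0526646 * sqrt(5)
a = 0.1178 nm


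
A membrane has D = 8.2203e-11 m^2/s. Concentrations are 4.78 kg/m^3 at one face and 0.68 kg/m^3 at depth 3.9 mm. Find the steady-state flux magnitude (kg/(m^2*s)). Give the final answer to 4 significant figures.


J = -D * (dC/dx) = D * (C1 - C2) / dx
J = 8.2203e-11 * (4.78 - 0.68) / 3.9e-03
J = 8.642e-08 kg/(m^2*s)


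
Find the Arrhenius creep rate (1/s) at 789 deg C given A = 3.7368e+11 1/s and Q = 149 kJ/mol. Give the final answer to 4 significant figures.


rate = A * exp(-Q / (R*T))
T = 789 + 273.15 = 1062.15 K
rate = 3.7368e+11 * exp(-149e3 / (8.314 * 1062.15))
rate = 17570 1/s


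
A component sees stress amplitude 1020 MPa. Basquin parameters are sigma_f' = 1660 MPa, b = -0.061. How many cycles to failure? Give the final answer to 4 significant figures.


sigma_a = sigma_f' * (2*Nf)^b
2*Nf = (sigma_a / sigma_f')^(1/b)
2*Nf = (1020 / 1660)^(1/-0.061)
2*Nf = 2933.21
Nf = 1467 cycles


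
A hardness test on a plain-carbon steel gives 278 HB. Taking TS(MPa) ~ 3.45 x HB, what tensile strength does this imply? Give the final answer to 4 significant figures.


TS (MPa) = 3.45 * HB
TS = 3.45 * 278
TS = 959.1 MPa


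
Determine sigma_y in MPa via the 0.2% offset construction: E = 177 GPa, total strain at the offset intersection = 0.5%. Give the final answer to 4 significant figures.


Offset strain = 0.002
Elastic strain at yield = total_strain - offset = 5e-03 - 0.002 = 3e-03
sigma_y = E * elastic_strain = 177000 * 3e-03
sigma_y = 531 MPa


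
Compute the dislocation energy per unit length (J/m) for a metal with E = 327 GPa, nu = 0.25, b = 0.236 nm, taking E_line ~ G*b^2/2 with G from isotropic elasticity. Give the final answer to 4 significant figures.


Step 1: G = E / (2*(1+nu))
G = 327 / (2*(1+0.25)) = 130.8 GPa = 1.308e+11 Pa
Step 2: E_line = G*b^2/2
b = 0.236 nm = 2.36e-10 m
E_line = 0.5 * 1.308e+11 * (2.36e-10)^2 = 3.643e-09 J/m


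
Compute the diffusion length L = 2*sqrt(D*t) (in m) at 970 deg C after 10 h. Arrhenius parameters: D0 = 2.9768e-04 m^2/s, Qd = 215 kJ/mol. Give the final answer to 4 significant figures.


Step 1: D = D0 * exp(-Qd/(R*T))
T = 1243.15 K
D = 2.9768e-04 * exp(-215e3 / (8.314 * 1243.15)) = 2.75144e-13 m^2/s
Step 2: L = 2*sqrt(D*t)
t = 10 h = 36000 s
L = 2*sqrt(2.75144e-13 * 36000) = 1.99e-04 m


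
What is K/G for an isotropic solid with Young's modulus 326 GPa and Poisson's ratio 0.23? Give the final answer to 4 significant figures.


G = E / (2*(1+nu))
G = 326 / (2*(1+0.23)) = 132.52 GPa
K = E / (3*(1-2*nu))
K = 326 / (3*(1-2*0.23)) = 201.235 GPa
K/G = 201.235 / 132.52 = 1.519


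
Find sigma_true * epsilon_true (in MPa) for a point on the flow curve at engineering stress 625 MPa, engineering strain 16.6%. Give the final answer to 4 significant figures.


sigma_true = sigma_eng * (1 + epsilon_eng)
sigma_true = 625 * (1 + 0.166) = 728.75 MPa
epsilon_true = ln(1 + epsilon_eng)
epsilon_true = ln(1 + 0.166) = 0.153579
sigma_true * epsilon_true = 728.75 * 0.153579 = 111.9 MPa


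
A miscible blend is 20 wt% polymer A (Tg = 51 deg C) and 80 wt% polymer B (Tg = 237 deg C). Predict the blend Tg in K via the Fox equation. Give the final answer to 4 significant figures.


1/Tg = w1/Tg1 + w2/Tg2 (in Kelvin)
Tg1 = 324.15 K, Tg2 = 510.15 K
1/Tg = 0.2/324.15 + 0.8/510.15
Tg = 457.6 K


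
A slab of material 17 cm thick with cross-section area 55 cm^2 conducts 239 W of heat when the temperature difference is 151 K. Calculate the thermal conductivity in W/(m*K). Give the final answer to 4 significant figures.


k = Q*L / (A*dT)
L = 0.17 m, A = 5.5e-03 m^2
k = 239 * 0.17 / (5.5e-03 * 151)
k = 48.92 W/(m*K)


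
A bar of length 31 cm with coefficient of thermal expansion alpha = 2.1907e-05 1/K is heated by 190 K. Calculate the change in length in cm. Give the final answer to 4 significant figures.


dL = L0 * alpha * dT
dL = 31 * 2.1907e-05 * 190
dL = 0.129 cm


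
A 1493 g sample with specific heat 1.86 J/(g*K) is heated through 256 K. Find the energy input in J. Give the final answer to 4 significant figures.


Q = m * cp * dT
Q = 1493 * 1.86 * 256
Q = 710900 J


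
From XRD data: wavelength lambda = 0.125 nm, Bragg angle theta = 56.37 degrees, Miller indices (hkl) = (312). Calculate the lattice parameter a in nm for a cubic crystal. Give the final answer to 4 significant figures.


d = lambda / (2*sin(theta))
d = 0.125 / (2*sin(56.37 deg))
d = 0.0750632 nm
a = d * sqrt(h^2+k^2+l^2) = 0.0750632 * sqrt(14)
a = 0.2809 nm


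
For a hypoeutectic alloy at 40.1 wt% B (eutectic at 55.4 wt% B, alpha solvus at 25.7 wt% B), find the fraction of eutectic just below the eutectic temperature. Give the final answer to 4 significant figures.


f_primary = (C_e - C0) / (C_e - C_alpha_max)
f_primary = (55.4 - 40.1) / (55.4 - 25.7)
f_primary = 0.515152
f_eutectic = 1 - 0.515152 = 0.4848


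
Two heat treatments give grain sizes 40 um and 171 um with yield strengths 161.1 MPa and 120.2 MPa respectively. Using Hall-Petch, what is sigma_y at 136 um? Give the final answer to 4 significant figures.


sigma_y = sigma0 + k / sqrt(d)
1/sqrt(d1) = 1/sqrt(4e-05) = 158.114;  1/sqrt(d2) = 76.4719
k = (sigma1 - sigma2) / (1/sqrt(d1) - 1/sqrt(d2)) = (161.1 - 120.2) / (158.114 - 76.4719) = 0.500968 MPa*m^0.5
sigma0 = sigma1 - k/sqrt(d1) = 161.1 - 0.500968*158.114 = 81.89 MPa
sigma_y(d3) = 81.89 + 0.500968 / sqrt(1.36e-04) = 124.8 MPa


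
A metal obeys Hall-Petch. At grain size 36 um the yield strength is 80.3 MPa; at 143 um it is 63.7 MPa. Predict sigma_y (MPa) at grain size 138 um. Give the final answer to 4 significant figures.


sigma_y = sigma0 + k / sqrt(d)
1/sqrt(d1) = 1/sqrt(3.6e-05) = 166.667;  1/sqrt(d2) = 83.6242
k = (sigma1 - sigma2) / (1/sqrt(d1) - 1/sqrt(d2)) = (80.3 - 63.7) / (166.667 - 83.6242) = 0.199898 MPa*m^0.5
sigma0 = sigma1 - k/sqrt(d1) = 80.3 - 0.199898*166.667 = 46.9837 MPa
sigma_y(d3) = 46.9837 + 0.199898 / sqrt(1.38e-04) = 64 MPa


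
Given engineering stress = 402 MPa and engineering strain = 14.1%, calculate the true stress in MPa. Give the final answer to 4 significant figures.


sigma_true = sigma_eng * (1 + epsilon_eng)
sigma_true = 402 * (1 + 0.141)
sigma_true = 458.7 MPa


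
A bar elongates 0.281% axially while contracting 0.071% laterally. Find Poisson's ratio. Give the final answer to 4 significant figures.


nu = -epsilon_lat / epsilon_axial
Lateral strain is contraction (negative), so using magnitudes:
nu = 0.071 / 0.281
nu = 0.2527


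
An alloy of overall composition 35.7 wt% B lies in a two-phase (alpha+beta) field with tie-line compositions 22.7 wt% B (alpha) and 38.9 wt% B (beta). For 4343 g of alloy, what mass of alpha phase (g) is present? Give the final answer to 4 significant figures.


f_alpha = (C_beta - C0) / (C_beta - C_alpha)
f_alpha = (38.9 - 35.7) / (38.9 - 22.7) = 0.197531
m_alpha = f_alpha * m_total = 0.197531 * 4343 = 857.9 g


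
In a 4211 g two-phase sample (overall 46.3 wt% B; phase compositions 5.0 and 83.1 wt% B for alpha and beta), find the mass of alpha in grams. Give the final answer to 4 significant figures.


f_alpha = (C_beta - C0) / (C_beta - C_alpha)
f_alpha = (83.1 - 46.3) / (83.1 - 5.0) = 0.471191
m_alpha = f_alpha * m_total = 0.471191 * 4211 = 1984 g


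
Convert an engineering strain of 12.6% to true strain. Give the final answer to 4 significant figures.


epsilon_true = ln(1 + epsilon_eng)
epsilon_true = ln(1 + 0.126)
epsilon_true = 0.1187


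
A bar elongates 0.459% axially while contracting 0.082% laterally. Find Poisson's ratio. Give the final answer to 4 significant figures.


nu = -epsilon_lat / epsilon_axial
Lateral strain is contraction (negative), so using magnitudes:
nu = 0.082 / 0.459
nu = 0.1786


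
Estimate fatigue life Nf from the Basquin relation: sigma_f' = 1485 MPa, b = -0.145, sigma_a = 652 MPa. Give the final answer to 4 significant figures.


sigma_a = sigma_f' * (2*Nf)^b
2*Nf = (sigma_a / sigma_f')^(1/b)
2*Nf = (652 / 1485)^(1/-0.145)
2*Nf = 291.992
Nf = 146 cycles


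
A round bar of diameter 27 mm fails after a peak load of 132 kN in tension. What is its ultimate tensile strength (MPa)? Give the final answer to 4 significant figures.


A0 = pi*(d/2)^2 = pi*(27/2)^2 = 572.555 mm^2
UTS = F_max / A0 = 132*1000 / 572.555
UTS = 230.5 MPa


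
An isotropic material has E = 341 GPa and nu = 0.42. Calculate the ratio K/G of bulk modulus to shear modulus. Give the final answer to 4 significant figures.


G = E / (2*(1+nu))
G = 341 / (2*(1+0.42)) = 120.07 GPa
K = E / (3*(1-2*nu))
K = 341 / (3*(1-2*0.42)) = 710.417 GPa
K/G = 710.417 / 120.07 = 5.917


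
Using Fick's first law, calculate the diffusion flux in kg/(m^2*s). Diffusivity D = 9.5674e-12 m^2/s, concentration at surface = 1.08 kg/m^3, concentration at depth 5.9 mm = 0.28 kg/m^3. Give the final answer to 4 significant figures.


J = -D * (dC/dx) = D * (C1 - C2) / dx
J = 9.5674e-12 * (1.08 - 0.28) / 5.9e-03
J = 1.297e-09 kg/(m^2*s)


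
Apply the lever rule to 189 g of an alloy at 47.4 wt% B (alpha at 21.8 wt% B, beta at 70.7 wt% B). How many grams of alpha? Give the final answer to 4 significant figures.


f_alpha = (C_beta - C0) / (C_beta - C_alpha)
f_alpha = (70.7 - 47.4) / (70.7 - 21.8) = 0.476483
m_alpha = f_alpha * m_total = 0.476483 * 189 = 90.06 g


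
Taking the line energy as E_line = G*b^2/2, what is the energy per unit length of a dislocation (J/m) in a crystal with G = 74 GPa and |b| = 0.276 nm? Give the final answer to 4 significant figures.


E = G*b^2/2
b = 0.276 nm = 2.76e-10 m
G = 74 GPa = 7.4e+10 Pa
E = 0.5 * 7.4e+10 * (2.76e-10)^2
E = 2.819e-09 J/m


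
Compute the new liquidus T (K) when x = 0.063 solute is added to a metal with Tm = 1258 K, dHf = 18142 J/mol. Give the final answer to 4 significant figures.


dT = R*Tm^2*x / dHf
dT = 8.314 * 1258^2 * 0.063 / 18142
dT = 45.6906 K
T_new = 1258 - 45.6906 = 1212 K


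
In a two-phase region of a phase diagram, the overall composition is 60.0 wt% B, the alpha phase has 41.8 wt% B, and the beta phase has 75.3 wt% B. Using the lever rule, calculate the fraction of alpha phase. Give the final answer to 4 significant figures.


f_alpha = (C_beta - C0) / (C_beta - C_alpha)
f_alpha = (75.3 - 60.0) / (75.3 - 41.8)
f_alpha = 0.4567


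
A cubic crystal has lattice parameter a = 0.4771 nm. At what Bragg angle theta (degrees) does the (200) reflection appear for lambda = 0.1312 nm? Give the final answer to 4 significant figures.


d = a / sqrt(h^2+k^2+l^2)
d = 0.4771 / sqrt(4) = 0.23855 nm
lambda = 2*d*sin(theta)  =>  sin(theta) = lambda / (2*d)
sin(theta) = 0.1312 / (2 * 0.23855) = 0.274995
theta = 15.96 deg


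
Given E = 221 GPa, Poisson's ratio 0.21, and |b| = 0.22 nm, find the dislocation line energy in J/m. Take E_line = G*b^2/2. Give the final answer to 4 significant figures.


Step 1: G = E / (2*(1+nu))
G = 221 / (2*(1+0.21)) = 91.3223 GPa = 9.13223e+10 Pa
Step 2: E_line = G*b^2/2
b = 0.22 nm = 2.2e-10 m
E_line = 0.5 * 9.13223e+10 * (2.2e-10)^2 = 2.21e-09 J/m


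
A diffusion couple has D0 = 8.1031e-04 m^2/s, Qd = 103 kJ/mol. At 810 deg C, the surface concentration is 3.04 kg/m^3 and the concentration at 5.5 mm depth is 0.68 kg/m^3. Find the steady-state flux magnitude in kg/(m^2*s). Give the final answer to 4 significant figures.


Step 1: D = D0 * exp(-Qd/(R*T))
T = 810 + 273.15 = 1083.15 K
D = 8.1031e-04 * exp(-103e3 / (8.314 * 1083.15)) = 8.7362e-09 m^2/s
Step 2: J = D * (C1 - C2) / dx
J = 8.7362e-09 * (3.04 - 0.68) / 5.5e-03
J = 3.749e-06 kg/(m^2*s)


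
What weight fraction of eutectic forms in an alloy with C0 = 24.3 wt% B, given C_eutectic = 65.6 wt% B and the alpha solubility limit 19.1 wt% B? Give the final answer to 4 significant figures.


f_primary = (C_e - C0) / (C_e - C_alpha_max)
f_primary = (65.6 - 24.3) / (65.6 - 19.1)
f_primary = 0.888172
f_eutectic = 1 - 0.888172 = 0.1118


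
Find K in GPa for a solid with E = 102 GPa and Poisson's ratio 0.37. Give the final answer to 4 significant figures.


K = E / (3*(1-2*nu))
K = 102 / (3*(1-2*0.37))
K = 130.8 GPa


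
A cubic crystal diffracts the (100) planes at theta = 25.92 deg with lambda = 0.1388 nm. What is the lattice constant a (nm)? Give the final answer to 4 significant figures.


d = lambda / (2*sin(theta))
d = 0.1388 / (2*sin(25.92 deg))
d = 0.158768 nm
a = d * sqrt(h^2+k^2+l^2) = 0.158768 * sqrt(1)
a = 0.1588 nm


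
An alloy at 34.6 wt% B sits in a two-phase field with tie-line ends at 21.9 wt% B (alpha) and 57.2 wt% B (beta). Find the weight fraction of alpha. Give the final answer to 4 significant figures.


f_alpha = (C_beta - C0) / (C_beta - C_alpha)
f_alpha = (57.2 - 34.6) / (57.2 - 21.9)
f_alpha = 0.6402


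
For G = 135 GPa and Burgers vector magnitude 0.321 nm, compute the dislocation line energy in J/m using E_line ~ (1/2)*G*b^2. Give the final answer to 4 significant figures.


E = G*b^2/2
b = 0.321 nm = 3.21e-10 m
G = 135 GPa = 1.35e+11 Pa
E = 0.5 * 1.35e+11 * (3.21e-10)^2
E = 6.955e-09 J/m


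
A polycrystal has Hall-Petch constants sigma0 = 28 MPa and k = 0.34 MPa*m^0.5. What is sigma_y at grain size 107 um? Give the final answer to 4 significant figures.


sigma_y = sigma0 + k / sqrt(d)
d = 107 um = 1.07e-04 m
sigma_y = 28 + 0.34 / sqrt(1.07e-04)
sigma_y = 60.87 MPa


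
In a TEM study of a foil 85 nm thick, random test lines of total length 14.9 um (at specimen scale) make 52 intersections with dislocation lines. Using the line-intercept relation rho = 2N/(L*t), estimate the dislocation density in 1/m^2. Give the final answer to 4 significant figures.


rho = 2N / (L * t)
L = 14.9 um = 1.49e-05 m, t = 85 nm = 8.5e-08 m
rho = 2 * 52 / (1.49e-05 * 8.5e-08)
rho = 8.212e+13 1/m^2


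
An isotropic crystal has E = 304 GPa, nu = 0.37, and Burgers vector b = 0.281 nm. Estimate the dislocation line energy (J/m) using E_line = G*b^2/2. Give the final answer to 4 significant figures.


Step 1: G = E / (2*(1+nu))
G = 304 / (2*(1+0.37)) = 110.949 GPa = 1.10949e+11 Pa
Step 2: E_line = G*b^2/2
b = 0.281 nm = 2.81e-10 m
E_line = 0.5 * 1.10949e+11 * (2.81e-10)^2 = 4.38e-09 J/m


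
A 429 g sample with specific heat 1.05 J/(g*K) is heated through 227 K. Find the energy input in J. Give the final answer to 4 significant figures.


Q = m * cp * dT
Q = 429 * 1.05 * 227
Q = 102300 J


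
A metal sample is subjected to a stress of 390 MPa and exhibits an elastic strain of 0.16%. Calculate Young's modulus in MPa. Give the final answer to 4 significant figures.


E = sigma / epsilon
epsilon = 0.16% = 1.6e-03
E = 390 / 1.6e-03
E = 243800 MPa


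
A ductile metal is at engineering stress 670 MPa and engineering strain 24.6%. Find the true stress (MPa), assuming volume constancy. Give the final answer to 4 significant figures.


sigma_true = sigma_eng * (1 + epsilon_eng)
sigma_true = 670 * (1 + 0.246)
sigma_true = 834.8 MPa


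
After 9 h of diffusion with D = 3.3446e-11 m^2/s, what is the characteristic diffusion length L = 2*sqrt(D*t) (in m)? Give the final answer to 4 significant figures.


t = 9 hr = 32400 s
Diffusion length = 2*sqrt(D*t)
= 2*sqrt(3.3446e-11 * 32400)
= 2.082e-03 m


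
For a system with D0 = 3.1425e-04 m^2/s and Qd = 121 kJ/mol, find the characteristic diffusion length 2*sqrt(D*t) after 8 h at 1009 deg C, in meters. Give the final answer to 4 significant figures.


Step 1: D = D0 * exp(-Qd/(R*T))
T = 1282.15 K
D = 3.1425e-04 * exp(-121e3 / (8.314 * 1282.15)) = 3.69463e-09 m^2/s
Step 2: L = 2*sqrt(D*t)
t = 8 h = 28800 s
L = 2*sqrt(3.69463e-09 * 28800) = 0.02063 m


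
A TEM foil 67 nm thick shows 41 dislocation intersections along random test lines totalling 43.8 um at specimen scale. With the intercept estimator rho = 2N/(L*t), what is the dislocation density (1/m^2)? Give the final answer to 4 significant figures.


rho = 2N / (L * t)
L = 43.8 um = 4.38e-05 m, t = 67 nm = 6.7e-08 m
rho = 2 * 41 / (4.38e-05 * 6.7e-08)
rho = 2.794e+13 1/m^2


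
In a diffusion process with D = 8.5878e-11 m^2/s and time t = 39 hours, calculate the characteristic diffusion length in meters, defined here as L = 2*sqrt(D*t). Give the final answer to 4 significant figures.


t = 39 hr = 140400 s
Diffusion length = 2*sqrt(D*t)
= 2*sqrt(8.5878e-11 * 140400)
= 6.945e-03 m


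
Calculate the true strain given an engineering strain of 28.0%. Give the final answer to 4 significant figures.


epsilon_true = ln(1 + epsilon_eng)
epsilon_true = ln(1 + 0.28)
epsilon_true = 0.2469


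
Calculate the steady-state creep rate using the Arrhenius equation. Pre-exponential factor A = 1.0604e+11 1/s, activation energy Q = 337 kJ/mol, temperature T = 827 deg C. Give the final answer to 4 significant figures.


rate = A * exp(-Q / (R*T))
T = 827 + 273.15 = 1100.15 K
rate = 1.0604e+11 * exp(-337e3 / (8.314 * 1100.15))
rate = 1.057e-05 1/s


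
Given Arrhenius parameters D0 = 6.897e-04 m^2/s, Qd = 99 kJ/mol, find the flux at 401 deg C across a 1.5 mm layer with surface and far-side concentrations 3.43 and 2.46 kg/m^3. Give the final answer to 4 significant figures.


Step 1: D = D0 * exp(-Qd/(R*T))
T = 401 + 273.15 = 674.15 K
D = 6.897e-04 * exp(-99e3 / (8.314 * 674.15)) = 1.4711e-11 m^2/s
Step 2: J = D * (C1 - C2) / dx
J = 1.4711e-11 * (3.43 - 2.46) / 1.5e-03
J = 9.513e-09 kg/(m^2*s)


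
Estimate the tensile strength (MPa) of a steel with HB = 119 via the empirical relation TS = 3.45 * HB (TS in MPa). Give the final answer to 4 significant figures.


TS (MPa) = 3.45 * HB
TS = 3.45 * 119
TS = 410.6 MPa


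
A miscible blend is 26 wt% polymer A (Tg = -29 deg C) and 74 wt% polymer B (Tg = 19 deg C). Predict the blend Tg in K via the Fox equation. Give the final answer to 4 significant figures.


1/Tg = w1/Tg1 + w2/Tg2 (in Kelvin)
Tg1 = 244.15 K, Tg2 = 292.15 K
1/Tg = 0.26/244.15 + 0.74/292.15
Tg = 277.9 K


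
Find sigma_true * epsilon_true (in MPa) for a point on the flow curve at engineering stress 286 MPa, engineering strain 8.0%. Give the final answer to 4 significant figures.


sigma_true = sigma_eng * (1 + epsilon_eng)
sigma_true = 286 * (1 + 0.08) = 308.88 MPa
epsilon_true = ln(1 + epsilon_eng)
epsilon_true = ln(1 + 0.08) = 0.076961
sigma_true * epsilon_true = 308.88 * 0.076961 = 23.77 MPa


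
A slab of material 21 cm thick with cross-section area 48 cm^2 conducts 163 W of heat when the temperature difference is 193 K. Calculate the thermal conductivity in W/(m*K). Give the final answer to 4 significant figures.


k = Q*L / (A*dT)
L = 0.21 m, A = 4.8e-03 m^2
k = 163 * 0.21 / (4.8e-03 * 193)
k = 36.95 W/(m*K)


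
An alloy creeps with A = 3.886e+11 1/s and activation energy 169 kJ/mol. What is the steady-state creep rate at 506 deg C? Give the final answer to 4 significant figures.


rate = A * exp(-Q / (R*T))
T = 506 + 273.15 = 779.15 K
rate = 3.886e+11 * exp(-169e3 / (8.314 * 779.15))
rate = 1.817 1/s


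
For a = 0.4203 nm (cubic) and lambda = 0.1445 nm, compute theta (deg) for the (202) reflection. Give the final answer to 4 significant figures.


d = a / sqrt(h^2+k^2+l^2)
d = 0.4203 / sqrt(8) = 0.148598 nm
lambda = 2*d*sin(theta)  =>  sin(theta) = lambda / (2*d)
sin(theta) = 0.1445 / (2 * 0.148598) = 0.48621
theta = 29.09 deg


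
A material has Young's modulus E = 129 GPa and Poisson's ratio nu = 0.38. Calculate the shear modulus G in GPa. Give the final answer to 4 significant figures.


G = E / (2*(1+nu))
G = 129 / (2*(1+0.38))
G = 46.74 GPa


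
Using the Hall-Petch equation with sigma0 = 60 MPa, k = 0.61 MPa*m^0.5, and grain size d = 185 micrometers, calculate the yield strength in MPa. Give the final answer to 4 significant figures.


sigma_y = sigma0 + k / sqrt(d)
d = 185 um = 1.85e-04 m
sigma_y = 60 + 0.61 / sqrt(1.85e-04)
sigma_y = 104.8 MPa


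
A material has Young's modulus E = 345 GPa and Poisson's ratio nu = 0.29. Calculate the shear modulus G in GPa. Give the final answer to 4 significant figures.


G = E / (2*(1+nu))
G = 345 / (2*(1+0.29))
G = 133.7 GPa


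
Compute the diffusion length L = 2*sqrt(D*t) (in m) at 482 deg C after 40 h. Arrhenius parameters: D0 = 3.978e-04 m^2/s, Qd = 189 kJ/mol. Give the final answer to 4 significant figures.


Step 1: D = D0 * exp(-Qd/(R*T))
T = 755.15 K
D = 3.978e-04 * exp(-189e3 / (8.314 * 755.15)) = 3.35609e-17 m^2/s
Step 2: L = 2*sqrt(D*t)
t = 40 h = 144000 s
L = 2*sqrt(3.35609e-17 * 144000) = 4.397e-06 m


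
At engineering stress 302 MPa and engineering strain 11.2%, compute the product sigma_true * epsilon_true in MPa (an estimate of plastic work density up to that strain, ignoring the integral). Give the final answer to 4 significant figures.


sigma_true = sigma_eng * (1 + epsilon_eng)
sigma_true = 302 * (1 + 0.112) = 335.824 MPa
epsilon_true = ln(1 + epsilon_eng)
epsilon_true = ln(1 + 0.112) = 0.10616
sigma_true * epsilon_true = 335.824 * 0.10616 = 35.65 MPa


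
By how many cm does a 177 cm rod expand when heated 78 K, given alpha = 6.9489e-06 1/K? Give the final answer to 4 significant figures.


dL = L0 * alpha * dT
dL = 177 * 6.9489e-06 * 78
dL = 0.09594 cm


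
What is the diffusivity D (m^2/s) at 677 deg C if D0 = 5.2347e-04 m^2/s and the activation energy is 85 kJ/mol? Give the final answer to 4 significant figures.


D = D0 * exp(-Qd / (R*T))
T = 950.15 K
D = 5.2347e-04 * exp(-85e3 / (8.314 * 950.15))
D = 1.111e-08 m^2/s


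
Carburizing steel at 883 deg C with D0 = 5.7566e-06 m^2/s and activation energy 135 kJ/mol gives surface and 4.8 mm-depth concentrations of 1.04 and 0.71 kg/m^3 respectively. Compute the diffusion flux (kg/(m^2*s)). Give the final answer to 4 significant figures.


Step 1: D = D0 * exp(-Qd/(R*T))
T = 883 + 273.15 = 1156.15 K
D = 5.7566e-06 * exp(-135e3 / (8.314 * 1156.15)) = 4.57795e-12 m^2/s
Step 2: J = D * (C1 - C2) / dx
J = 4.57795e-12 * (1.04 - 0.71) / 4.8e-03
J = 3.147e-10 kg/(m^2*s)


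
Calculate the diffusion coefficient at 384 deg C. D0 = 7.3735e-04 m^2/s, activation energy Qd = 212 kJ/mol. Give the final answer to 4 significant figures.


D = D0 * exp(-Qd / (R*T))
T = 657.15 K
D = 7.3735e-04 * exp(-212e3 / (8.314 * 657.15))
D = 1.037e-20 m^2/s


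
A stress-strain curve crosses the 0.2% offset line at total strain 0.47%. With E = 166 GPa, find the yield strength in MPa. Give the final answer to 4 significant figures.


Offset strain = 0.002
Elastic strain at yield = total_strain - offset = 4.7e-03 - 0.002 = 2.7e-03
sigma_y = E * elastic_strain = 166000 * 2.7e-03
sigma_y = 448.2 MPa


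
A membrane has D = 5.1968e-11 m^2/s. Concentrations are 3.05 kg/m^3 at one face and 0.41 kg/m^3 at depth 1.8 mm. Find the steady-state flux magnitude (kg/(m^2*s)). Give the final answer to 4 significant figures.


J = -D * (dC/dx) = D * (C1 - C2) / dx
J = 5.1968e-11 * (3.05 - 0.41) / 1.8e-03
J = 7.622e-08 kg/(m^2*s)


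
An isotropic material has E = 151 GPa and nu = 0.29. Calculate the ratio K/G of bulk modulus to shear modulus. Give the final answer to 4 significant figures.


G = E / (2*(1+nu))
G = 151 / (2*(1+0.29)) = 58.5271 GPa
K = E / (3*(1-2*nu))
K = 151 / (3*(1-2*0.29)) = 119.841 GPa
K/G = 119.841 / 58.5271 = 2.048


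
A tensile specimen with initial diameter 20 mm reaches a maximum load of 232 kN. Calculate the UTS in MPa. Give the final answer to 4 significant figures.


A0 = pi*(d/2)^2 = pi*(20/2)^2 = 314.159 mm^2
UTS = F_max / A0 = 232*1000 / 314.159
UTS = 738.5 MPa


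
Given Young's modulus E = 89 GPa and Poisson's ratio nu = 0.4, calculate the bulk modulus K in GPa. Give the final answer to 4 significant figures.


K = E / (3*(1-2*nu))
K = 89 / (3*(1-2*0.4))
K = 148.3 GPa


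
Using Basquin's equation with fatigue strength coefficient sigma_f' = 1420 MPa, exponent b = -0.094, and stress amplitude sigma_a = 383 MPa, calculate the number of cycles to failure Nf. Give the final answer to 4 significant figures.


sigma_a = sigma_f' * (2*Nf)^b
2*Nf = (sigma_a / sigma_f')^(1/b)
2*Nf = (383 / 1420)^(1/-0.094)
2*Nf = 1.13278e+06
Nf = 566400 cycles


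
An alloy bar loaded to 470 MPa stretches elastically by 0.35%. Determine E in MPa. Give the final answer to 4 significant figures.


E = sigma / epsilon
epsilon = 0.35% = 3.5e-03
E = 470 / 3.5e-03
E = 134300 MPa


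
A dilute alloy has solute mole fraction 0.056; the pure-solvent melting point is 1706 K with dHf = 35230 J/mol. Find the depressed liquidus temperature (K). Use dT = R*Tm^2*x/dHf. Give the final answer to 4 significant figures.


dT = R*Tm^2*x / dHf
dT = 8.314 * 1706^2 * 0.056 / 35230
dT = 38.463 K
T_new = 1706 - 38.463 = 1668 K


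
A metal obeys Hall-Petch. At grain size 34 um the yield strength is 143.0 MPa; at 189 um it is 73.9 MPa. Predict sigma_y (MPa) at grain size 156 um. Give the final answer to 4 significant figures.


sigma_y = sigma0 + k / sqrt(d)
1/sqrt(d1) = 1/sqrt(3.4e-05) = 171.499;  1/sqrt(d2) = 72.7393
k = (sigma1 - sigma2) / (1/sqrt(d1) - 1/sqrt(d2)) = (143.0 - 73.9) / (171.499 - 72.7393) = 0.699681 MPa*m^0.5
sigma0 = sigma1 - k/sqrt(d1) = 143.0 - 0.699681*171.499 = 23.0057 MPa
sigma_y(d3) = 23.0057 + 0.699681 / sqrt(1.56e-04) = 79.03 MPa


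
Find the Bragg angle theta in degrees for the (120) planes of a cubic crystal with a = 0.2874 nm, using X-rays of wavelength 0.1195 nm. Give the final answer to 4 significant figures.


d = a / sqrt(h^2+k^2+l^2)
d = 0.2874 / sqrt(5) = 0.128529 nm
lambda = 2*d*sin(theta)  =>  sin(theta) = lambda / (2*d)
sin(theta) = 0.1195 / (2 * 0.128529) = 0.464875
theta = 27.7 deg


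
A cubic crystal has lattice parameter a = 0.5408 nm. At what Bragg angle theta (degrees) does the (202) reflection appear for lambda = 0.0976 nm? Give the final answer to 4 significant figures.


d = a / sqrt(h^2+k^2+l^2)
d = 0.5408 / sqrt(8) = 0.191202 nm
lambda = 2*d*sin(theta)  =>  sin(theta) = lambda / (2*d)
sin(theta) = 0.0976 / (2 * 0.191202) = 0.255228
theta = 14.79 deg


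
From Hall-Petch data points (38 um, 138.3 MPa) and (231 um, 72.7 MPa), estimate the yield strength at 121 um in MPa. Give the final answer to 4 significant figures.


sigma_y = sigma0 + k / sqrt(d)
1/sqrt(d1) = 1/sqrt(3.8e-05) = 162.221;  1/sqrt(d2) = 65.7952
k = (sigma1 - sigma2) / (1/sqrt(d1) - 1/sqrt(d2)) = (138.3 - 72.7) / (162.221 - 65.7952) = 0.680313 MPa*m^0.5
sigma0 = sigma1 - k/sqrt(d1) = 138.3 - 0.680313*162.221 = 27.9387 MPa
sigma_y(d3) = 27.9387 + 0.680313 / sqrt(1.21e-04) = 89.79 MPa


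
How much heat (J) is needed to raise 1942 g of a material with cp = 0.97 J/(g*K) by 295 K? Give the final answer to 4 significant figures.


Q = m * cp * dT
Q = 1942 * 0.97 * 295
Q = 555700 J


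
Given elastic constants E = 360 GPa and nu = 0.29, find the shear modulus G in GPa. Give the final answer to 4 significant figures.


G = E / (2*(1+nu))
G = 360 / (2*(1+0.29))
G = 139.5 GPa


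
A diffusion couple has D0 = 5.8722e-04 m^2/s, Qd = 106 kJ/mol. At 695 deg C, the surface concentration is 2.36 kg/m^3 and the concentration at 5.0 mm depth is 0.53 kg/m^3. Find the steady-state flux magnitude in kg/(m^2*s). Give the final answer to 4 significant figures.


Step 1: D = D0 * exp(-Qd/(R*T))
T = 695 + 273.15 = 968.15 K
D = 5.8722e-04 * exp(-106e3 / (8.314 * 968.15)) = 1.12091e-09 m^2/s
Step 2: J = D * (C1 - C2) / dx
J = 1.12091e-09 * (2.36 - 0.53) / 5e-03
J = 4.103e-07 kg/(m^2*s)


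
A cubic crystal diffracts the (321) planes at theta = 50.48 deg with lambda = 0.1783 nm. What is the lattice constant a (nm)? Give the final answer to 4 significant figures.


d = lambda / (2*sin(theta))
d = 0.1783 / (2*sin(50.48 deg))
d = 0.115569 nm
a = d * sqrt(h^2+k^2+l^2) = 0.115569 * sqrt(14)
a = 0.4324 nm


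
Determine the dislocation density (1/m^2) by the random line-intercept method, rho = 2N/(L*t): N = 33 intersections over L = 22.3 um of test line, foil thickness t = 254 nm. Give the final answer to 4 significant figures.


rho = 2N / (L * t)
L = 22.3 um = 2.23e-05 m, t = 254 nm = 2.54e-07 m
rho = 2 * 33 / (2.23e-05 * 2.54e-07)
rho = 1.165e+13 1/m^2


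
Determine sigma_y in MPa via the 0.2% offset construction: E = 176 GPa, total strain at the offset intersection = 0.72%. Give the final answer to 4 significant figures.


Offset strain = 0.002
Elastic strain at yield = total_strain - offset = 7.2e-03 - 0.002 = 5.2e-03
sigma_y = E * elastic_strain = 176000 * 5.2e-03
sigma_y = 915.2 MPa


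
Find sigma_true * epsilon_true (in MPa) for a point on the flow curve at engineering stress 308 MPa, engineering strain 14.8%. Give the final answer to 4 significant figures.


sigma_true = sigma_eng * (1 + epsilon_eng)
sigma_true = 308 * (1 + 0.148) = 353.584 MPa
epsilon_true = ln(1 + epsilon_eng)
epsilon_true = ln(1 + 0.148) = 0.138021
sigma_true * epsilon_true = 353.584 * 0.138021 = 48.8 MPa


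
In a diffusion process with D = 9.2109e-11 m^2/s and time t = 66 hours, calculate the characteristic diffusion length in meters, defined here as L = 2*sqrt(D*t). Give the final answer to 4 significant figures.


t = 66 hr = 237600 s
Diffusion length = 2*sqrt(D*t)
= 2*sqrt(9.2109e-11 * 237600)
= 9.356e-03 m


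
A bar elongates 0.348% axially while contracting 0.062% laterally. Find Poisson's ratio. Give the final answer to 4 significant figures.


nu = -epsilon_lat / epsilon_axial
Lateral strain is contraction (negative), so using magnitudes:
nu = 0.062 / 0.348
nu = 0.1782


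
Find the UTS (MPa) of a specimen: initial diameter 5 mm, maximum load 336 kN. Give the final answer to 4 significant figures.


A0 = pi*(d/2)^2 = pi*(5/2)^2 = 19.635 mm^2
UTS = F_max / A0 = 336*1000 / 19.635
UTS = 17110 MPa


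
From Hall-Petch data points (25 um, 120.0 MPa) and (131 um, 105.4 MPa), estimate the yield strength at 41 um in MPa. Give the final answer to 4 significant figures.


sigma_y = sigma0 + k / sqrt(d)
1/sqrt(d1) = 1/sqrt(2.5e-05) = 200;  1/sqrt(d2) = 87.3704
k = (sigma1 - sigma2) / (1/sqrt(d1) - 1/sqrt(d2)) = (120.0 - 105.4) / (200 - 87.3704) = 0.129628 MPa*m^0.5
sigma0 = sigma1 - k/sqrt(d1) = 120.0 - 0.129628*200 = 94.0743 MPa
sigma_y(d3) = 94.0743 + 0.129628 / sqrt(4.1e-05) = 114.3 MPa


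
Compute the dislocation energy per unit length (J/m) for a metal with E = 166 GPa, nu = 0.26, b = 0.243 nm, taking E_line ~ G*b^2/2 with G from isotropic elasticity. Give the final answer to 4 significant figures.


Step 1: G = E / (2*(1+nu))
G = 166 / (2*(1+0.26)) = 65.873 GPa = 6.5873e+10 Pa
Step 2: E_line = G*b^2/2
b = 0.243 nm = 2.43e-10 m
E_line = 0.5 * 6.5873e+10 * (2.43e-10)^2 = 1.945e-09 J/m


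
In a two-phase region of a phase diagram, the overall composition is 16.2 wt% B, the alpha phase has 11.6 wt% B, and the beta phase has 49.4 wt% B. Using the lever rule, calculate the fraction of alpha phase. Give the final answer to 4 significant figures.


f_alpha = (C_beta - C0) / (C_beta - C_alpha)
f_alpha = (49.4 - 16.2) / (49.4 - 11.6)
f_alpha = 0.8783


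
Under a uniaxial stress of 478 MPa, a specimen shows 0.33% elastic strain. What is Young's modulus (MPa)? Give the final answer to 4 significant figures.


E = sigma / epsilon
epsilon = 0.33% = 3.3e-03
E = 478 / 3.3e-03
E = 144800 MPa


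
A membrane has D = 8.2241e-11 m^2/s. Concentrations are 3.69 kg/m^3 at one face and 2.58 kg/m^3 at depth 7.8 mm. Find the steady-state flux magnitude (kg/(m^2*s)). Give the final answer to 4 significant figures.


J = -D * (dC/dx) = D * (C1 - C2) / dx
J = 8.2241e-11 * (3.69 - 2.58) / 7.8e-03
J = 1.17e-08 kg/(m^2*s)


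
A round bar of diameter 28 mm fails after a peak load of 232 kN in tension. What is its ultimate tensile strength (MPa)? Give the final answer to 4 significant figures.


A0 = pi*(d/2)^2 = pi*(28/2)^2 = 615.752 mm^2
UTS = F_max / A0 = 232*1000 / 615.752
UTS = 376.8 MPa


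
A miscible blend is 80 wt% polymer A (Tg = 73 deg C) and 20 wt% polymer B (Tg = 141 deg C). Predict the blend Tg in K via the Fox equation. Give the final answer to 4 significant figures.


1/Tg = w1/Tg1 + w2/Tg2 (in Kelvin)
Tg1 = 346.15 K, Tg2 = 414.15 K
1/Tg = 0.8/346.15 + 0.2/414.15
Tg = 357.9 K


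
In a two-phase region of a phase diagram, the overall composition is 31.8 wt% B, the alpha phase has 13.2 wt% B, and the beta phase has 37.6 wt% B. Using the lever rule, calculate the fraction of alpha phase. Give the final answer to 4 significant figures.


f_alpha = (C_beta - C0) / (C_beta - C_alpha)
f_alpha = (37.6 - 31.8) / (37.6 - 13.2)
f_alpha = 0.2377
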